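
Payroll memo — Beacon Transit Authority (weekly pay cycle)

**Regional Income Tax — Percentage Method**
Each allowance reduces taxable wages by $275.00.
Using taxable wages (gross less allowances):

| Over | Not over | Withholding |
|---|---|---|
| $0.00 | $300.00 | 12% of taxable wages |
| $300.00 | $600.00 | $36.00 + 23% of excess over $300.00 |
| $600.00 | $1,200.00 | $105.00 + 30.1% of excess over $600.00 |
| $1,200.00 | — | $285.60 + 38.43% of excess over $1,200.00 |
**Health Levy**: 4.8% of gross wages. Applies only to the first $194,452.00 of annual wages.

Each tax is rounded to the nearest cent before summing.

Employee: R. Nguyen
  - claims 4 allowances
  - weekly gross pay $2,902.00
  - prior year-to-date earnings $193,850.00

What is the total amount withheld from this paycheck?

Regional Income Tax: taxable = $2,902.00 − 4×$275.00 = $1,802.00
  $285.60 + 38.43% × ($1,802.00 − $1,200.00) = $285.60 + 38.43% × $602.00 = $516.95
Health Levy: cap $194,452.00 − YTD $193,850.00 = $602.00 subject; 4.8% × $602.00 = $28.90
Total: $516.95 + $28.90 = $545.85

$545.85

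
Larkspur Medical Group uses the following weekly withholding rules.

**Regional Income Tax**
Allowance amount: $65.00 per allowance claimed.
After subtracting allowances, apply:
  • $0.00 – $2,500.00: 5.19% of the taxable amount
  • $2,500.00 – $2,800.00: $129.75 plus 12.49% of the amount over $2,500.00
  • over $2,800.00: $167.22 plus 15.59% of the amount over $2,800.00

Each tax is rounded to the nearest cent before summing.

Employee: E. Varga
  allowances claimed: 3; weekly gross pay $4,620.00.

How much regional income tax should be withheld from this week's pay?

Regional Income Tax: taxable = $4,620.00 − 3×$65.00 = $4,425.00
  $167.22 + 15.59% × ($4,425.00 − $2,800.00) = $167.22 + 15.59% × $1,625.00 = $420.56

$420.56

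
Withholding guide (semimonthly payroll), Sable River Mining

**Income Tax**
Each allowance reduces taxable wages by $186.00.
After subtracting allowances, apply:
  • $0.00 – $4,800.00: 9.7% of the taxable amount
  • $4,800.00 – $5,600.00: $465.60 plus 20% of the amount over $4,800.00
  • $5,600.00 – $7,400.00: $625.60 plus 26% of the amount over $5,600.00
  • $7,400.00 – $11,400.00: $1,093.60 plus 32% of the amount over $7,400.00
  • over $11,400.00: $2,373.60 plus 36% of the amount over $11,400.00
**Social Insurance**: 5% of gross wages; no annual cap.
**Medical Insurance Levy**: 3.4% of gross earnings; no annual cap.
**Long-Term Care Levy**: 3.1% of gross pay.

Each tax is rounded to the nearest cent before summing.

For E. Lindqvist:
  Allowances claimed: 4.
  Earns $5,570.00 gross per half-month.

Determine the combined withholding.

Income Tax: taxable = $5,570.00 − 4×$186.00 = $4,826.00
  $465.60 + 20% × ($4,826.00 − $4,800.00) = $465.60 + 20% × $26.00 = $470.80
Social Insurance: 5% × $5,570.00 = $278.50
Medical Insurance Levy: 3.4% × $5,570.00 = $189.38
Long-Term Care Levy: 3.1% × $5,570.00 = $172.67
Total: $470.80 + $278.50 + $189.38 + $172.67 = $1,111.35

$1,111.35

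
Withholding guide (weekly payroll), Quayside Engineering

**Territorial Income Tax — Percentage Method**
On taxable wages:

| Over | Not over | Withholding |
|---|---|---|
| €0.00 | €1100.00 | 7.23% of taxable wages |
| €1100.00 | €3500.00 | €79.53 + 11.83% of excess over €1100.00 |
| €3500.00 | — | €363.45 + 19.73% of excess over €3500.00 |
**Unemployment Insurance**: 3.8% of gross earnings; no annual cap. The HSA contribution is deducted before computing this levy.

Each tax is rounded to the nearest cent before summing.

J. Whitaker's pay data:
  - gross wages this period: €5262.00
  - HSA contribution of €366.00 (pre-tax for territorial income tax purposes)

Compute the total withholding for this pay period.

Territorial Income Tax: taxable = €5262.00 − €366.00 = €4896.00
  €363.45 + 19.73% × (€4896.00 − €3500.00) = €363.45 + 19.73% × €1396.00 = €638.88
Unemployment Insurance: 3.8% × €4896.00 = €186.05
Total: €638.88 + €186.05 = €824.93

€824.93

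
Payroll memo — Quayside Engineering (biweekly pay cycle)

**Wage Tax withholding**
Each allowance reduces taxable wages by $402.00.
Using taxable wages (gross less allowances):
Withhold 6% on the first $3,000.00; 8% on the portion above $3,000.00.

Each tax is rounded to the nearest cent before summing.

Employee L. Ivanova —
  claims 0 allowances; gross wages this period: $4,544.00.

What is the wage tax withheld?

Wage Tax: taxable = $4,544.00
  $180.00 + 8% × ($4,544.00 − $3,000.00) = $180.00 + 8% × $1,544.00 = $303.52

$303.52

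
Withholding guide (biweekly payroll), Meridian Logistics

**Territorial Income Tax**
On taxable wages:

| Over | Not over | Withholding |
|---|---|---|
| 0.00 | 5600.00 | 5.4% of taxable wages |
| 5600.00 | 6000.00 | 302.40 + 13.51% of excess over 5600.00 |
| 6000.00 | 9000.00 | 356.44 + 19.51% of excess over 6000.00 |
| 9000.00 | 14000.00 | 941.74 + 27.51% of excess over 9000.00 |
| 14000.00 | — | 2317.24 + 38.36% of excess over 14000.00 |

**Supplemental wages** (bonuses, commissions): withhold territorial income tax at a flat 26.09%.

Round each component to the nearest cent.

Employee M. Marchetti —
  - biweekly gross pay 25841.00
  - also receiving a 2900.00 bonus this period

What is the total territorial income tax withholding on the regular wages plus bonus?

Territorial Income Tax: taxable = 25841.00
  2317.24 + 38.36% × (25841.00 − 14000.00) = 2317.24 + 38.36% × 11841.00 = 6859.45
Supplemental (26.09% flat on bonus): 26.09% × 2900.00 = 756.61
Total territorial income tax: 6859.45 + 756.61 = 7616.06

7616.06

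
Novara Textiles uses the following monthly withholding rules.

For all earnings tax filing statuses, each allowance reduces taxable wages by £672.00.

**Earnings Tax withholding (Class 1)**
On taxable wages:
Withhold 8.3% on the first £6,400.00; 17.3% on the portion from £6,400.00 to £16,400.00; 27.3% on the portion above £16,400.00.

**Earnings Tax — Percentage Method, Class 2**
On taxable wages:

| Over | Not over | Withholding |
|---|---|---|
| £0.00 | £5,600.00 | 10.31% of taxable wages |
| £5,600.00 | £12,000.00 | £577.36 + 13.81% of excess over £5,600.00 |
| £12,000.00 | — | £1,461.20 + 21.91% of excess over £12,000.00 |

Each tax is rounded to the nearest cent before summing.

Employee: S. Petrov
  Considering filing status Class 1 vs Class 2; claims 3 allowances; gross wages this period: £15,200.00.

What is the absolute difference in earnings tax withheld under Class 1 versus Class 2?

Earnings Tax (Class 1): taxable = £15,200.00 − 3×£672.00 = £13,184.00
  £531.20 + 17.3% × (£13,184.00 − £6,400.00) = £531.20 + 17.3% × £6,784.00 = £1,704.83
Earnings Tax (Class 2): taxable = £15,200.00 − 3×£672.00 = £13,184.00
  £1,461.20 + 21.91% × (£13,184.00 − £12,000.00) = £1,461.20 + 21.91% × £1,184.00 = £1,720.61
Difference: |£1,704.83 − £1,720.61| = £15.78 (higher under Class 2)

£15.78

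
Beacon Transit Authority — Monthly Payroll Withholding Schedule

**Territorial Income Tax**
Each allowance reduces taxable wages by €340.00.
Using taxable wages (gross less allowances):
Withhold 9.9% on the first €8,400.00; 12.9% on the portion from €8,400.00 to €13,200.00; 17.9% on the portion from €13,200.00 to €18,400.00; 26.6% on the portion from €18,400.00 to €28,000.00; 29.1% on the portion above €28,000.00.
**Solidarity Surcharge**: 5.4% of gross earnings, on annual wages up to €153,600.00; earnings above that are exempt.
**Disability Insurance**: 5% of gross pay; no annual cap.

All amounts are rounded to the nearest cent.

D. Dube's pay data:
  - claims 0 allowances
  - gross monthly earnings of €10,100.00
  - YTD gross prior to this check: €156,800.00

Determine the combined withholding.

€1,555.90

Territorial Income Tax: taxable = €10,100.00
  €831.60 + 12.9% × (€10,100.00 − €8,400.00) = €831.60 + 12.9% × €1,700.00 = €1,050.90
Solidarity Surcharge: YTD €156,800.00 ≥ cap €153,600.00 → €0.00
Disability Insurance: 5% × €10,100.00 = €505.00
Total: €1,050.90 + €0.00 + €505.00 = €1,555.90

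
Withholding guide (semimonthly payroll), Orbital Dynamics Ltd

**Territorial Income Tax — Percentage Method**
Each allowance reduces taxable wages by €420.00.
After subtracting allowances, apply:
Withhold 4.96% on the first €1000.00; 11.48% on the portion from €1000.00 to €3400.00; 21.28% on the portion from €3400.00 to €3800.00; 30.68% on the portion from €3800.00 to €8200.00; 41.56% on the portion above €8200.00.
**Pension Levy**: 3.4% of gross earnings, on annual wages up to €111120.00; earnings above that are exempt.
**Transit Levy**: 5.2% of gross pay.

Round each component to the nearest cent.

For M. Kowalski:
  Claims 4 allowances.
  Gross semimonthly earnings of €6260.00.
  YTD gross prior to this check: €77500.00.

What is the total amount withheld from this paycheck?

Territorial Income Tax: taxable = €6260.00 − 4×€420.00 = €4580.00
  €410.24 + 30.68% × (€4580.00 − €3800.00) = €410.24 + 30.68% × €780.00 = €649.54
Pension Levy: 3.4% × €6260.00 = €212.84
Transit Levy: 5.2% × €6260.00 = €325.52
Total: €649.54 + €212.84 + €325.52 = €1187.90

€1187.90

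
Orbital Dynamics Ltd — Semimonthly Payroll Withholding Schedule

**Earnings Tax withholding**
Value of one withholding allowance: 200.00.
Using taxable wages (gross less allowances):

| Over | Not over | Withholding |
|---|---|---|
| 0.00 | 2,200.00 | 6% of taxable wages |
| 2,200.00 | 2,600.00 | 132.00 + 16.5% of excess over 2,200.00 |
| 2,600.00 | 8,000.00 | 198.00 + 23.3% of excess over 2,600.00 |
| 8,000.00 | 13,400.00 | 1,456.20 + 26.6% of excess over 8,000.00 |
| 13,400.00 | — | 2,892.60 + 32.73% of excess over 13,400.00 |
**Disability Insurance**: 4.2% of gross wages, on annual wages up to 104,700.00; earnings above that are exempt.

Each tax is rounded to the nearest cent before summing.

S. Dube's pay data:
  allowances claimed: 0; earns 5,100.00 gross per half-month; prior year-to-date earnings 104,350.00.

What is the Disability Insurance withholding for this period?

14.70

Disability Insurance: cap 104,700.00 − YTD 104,350.00 = 350.00 subject; 4.2% × 350.00 = 14.70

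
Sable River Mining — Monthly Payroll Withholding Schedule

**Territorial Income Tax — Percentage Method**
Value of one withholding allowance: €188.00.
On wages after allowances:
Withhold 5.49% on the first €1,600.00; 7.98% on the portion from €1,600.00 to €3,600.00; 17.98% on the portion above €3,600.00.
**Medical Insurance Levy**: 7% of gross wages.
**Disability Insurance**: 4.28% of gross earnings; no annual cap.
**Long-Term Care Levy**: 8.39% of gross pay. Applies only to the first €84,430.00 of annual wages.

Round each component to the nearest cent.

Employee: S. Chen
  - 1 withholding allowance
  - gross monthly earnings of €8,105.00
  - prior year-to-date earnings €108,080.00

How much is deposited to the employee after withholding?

Territorial Income Tax: taxable = €8,105.00 − 1×€188.00 = €7,917.00
  €247.44 + 17.98% × (€7,917.00 − €3,600.00) = €247.44 + 17.98% × €4,317.00 = €1,023.64
Medical Insurance Levy: 7% × €8,105.00 = €567.35
Disability Insurance: 4.28% × €8,105.00 = €346.89
Long-Term Care Levy: YTD €108,080.00 ≥ cap €84,430.00 → €0.00
Total withheld: €1,023.64 + €567.35 + €346.89 + €0.00 = €1,937.88
Net pay: €8,105.00 − €1,937.88 = €6,167.12

€6,167.12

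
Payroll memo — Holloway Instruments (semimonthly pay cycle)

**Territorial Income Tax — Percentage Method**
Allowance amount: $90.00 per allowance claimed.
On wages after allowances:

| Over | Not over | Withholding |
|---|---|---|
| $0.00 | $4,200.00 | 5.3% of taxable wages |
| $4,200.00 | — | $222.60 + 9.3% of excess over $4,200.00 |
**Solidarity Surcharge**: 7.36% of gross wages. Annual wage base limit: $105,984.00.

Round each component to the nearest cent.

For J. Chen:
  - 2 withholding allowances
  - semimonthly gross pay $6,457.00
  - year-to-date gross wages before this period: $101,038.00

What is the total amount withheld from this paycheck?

$779.79

Territorial Income Tax: taxable = $6,457.00 − 2×$90.00 = $6,277.00
  $222.60 + 9.3% × ($6,277.00 − $4,200.00) = $222.60 + 9.3% × $2,077.00 = $415.76
Solidarity Surcharge: cap $105,984.00 − YTD $101,038.00 = $4,946.00 subject; 7.36% × $4,946.00 = $364.03
Total: $415.76 + $364.03 = $779.79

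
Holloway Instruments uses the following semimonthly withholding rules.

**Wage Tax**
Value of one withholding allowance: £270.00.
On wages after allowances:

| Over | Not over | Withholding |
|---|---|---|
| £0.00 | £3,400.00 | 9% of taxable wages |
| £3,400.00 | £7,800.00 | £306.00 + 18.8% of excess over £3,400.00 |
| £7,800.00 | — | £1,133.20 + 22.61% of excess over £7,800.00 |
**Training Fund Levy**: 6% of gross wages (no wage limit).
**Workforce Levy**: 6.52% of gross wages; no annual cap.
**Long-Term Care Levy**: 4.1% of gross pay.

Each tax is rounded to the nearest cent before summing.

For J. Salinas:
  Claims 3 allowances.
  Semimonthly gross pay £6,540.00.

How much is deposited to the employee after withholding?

£4,709.01

Wage Tax: taxable = £6,540.00 − 3×£270.00 = £5,730.00
  £306.00 + 18.8% × (£5,730.00 − £3,400.00) = £306.00 + 18.8% × £2,330.00 = £744.04
Training Fund Levy: 6% × £6,540.00 = £392.40
Workforce Levy: 6.52% × £6,540.00 = £426.41
Long-Term Care Levy: 4.1% × £6,540.00 = £268.14
Total withheld: £744.04 + £392.40 + £426.41 + £268.14 = £1,830.99
Net pay: £6,540.00 − £1,830.99 = £4,709.01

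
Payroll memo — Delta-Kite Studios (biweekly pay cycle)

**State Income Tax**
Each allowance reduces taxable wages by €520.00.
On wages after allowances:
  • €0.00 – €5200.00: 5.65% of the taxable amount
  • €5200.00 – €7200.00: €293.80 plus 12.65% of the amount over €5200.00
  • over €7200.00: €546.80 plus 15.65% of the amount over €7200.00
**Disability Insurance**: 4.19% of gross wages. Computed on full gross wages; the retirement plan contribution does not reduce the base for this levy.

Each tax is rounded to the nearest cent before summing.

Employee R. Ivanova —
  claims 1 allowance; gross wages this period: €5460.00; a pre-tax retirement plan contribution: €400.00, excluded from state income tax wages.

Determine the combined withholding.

€485.28

State Income Tax: taxable = €5460.00 − €400.00 − 1×€520.00 = €4540.00
  5.65% × €4540.00 = €256.51
Disability Insurance: 4.19% × €5460.00 = €228.77
Total: €256.51 + €228.77 = €485.28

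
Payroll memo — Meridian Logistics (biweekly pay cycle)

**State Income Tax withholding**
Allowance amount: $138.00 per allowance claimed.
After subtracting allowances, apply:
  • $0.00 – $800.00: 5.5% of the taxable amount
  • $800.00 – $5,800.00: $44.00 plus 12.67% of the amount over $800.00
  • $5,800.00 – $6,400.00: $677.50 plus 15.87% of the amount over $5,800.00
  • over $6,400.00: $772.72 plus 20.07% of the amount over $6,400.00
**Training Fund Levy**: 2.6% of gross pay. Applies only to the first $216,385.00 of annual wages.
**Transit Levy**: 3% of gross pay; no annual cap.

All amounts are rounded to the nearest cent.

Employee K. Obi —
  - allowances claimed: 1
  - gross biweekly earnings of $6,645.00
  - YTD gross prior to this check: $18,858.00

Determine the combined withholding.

State Income Tax: taxable = $6,645.00 − 1×$138.00 = $6,507.00
  $772.72 + 20.07% × ($6,507.00 − $6,400.00) = $772.72 + 20.07% × $107.00 = $794.19
Training Fund Levy: 2.6% × $6,645.00 = $172.77
Transit Levy: 3% × $6,645.00 = $199.35
Total: $794.19 + $172.77 + $199.35 = $1,166.31

$1,166.31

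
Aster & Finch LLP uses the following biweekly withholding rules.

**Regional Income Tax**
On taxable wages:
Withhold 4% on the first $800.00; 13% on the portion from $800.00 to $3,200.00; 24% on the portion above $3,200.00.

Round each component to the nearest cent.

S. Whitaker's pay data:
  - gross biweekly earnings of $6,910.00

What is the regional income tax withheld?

Regional Income Tax: taxable = $6,910.00
  $344.00 + 24% × ($6,910.00 − $3,200.00) = $344.00 + 24% × $3,710.00 = $1,234.40

$1,234.40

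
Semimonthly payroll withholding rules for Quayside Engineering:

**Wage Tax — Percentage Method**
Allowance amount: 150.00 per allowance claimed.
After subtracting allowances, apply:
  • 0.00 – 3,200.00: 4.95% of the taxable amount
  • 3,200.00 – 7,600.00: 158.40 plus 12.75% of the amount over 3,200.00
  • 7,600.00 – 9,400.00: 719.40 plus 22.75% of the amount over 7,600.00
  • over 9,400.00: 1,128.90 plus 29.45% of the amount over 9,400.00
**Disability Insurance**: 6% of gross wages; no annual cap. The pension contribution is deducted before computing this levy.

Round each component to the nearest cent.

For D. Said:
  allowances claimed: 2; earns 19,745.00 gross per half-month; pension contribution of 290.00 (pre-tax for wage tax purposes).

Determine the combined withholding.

Wage Tax: taxable = 19,745.00 − 290.00 − 2×150.00 = 19,155.00
  1,128.90 + 29.45% × (19,155.00 − 9,400.00) = 1,128.90 + 29.45% × 9,755.00 = 4,001.75
Disability Insurance: 6% × 19,455.00 = 1,167.30
Total: 4,001.75 + 1,167.30 = 5,169.05

5,169.05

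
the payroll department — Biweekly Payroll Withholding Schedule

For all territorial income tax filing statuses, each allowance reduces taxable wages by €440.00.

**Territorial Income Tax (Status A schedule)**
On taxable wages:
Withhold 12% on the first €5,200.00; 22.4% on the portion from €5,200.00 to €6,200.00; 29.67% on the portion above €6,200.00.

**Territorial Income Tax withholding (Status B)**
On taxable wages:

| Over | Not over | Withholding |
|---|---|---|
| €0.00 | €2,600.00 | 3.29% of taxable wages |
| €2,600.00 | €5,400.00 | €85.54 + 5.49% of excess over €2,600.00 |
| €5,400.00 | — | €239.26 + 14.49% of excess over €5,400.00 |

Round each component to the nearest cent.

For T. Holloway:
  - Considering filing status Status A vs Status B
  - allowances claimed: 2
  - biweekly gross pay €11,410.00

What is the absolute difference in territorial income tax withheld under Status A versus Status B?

Territorial Income Tax (Status A): taxable = €11,410.00 − 2×€440.00 = €10,530.00
  €848.00 + 29.67% × (€10,530.00 − €6,200.00) = €848.00 + 29.67% × €4,330.00 = €2,132.71
Territorial Income Tax (Status B): taxable = €11,410.00 − 2×€440.00 = €10,530.00
  €239.26 + 14.49% × (€10,530.00 − €5,400.00) = €239.26 + 14.49% × €5,130.00 = €982.60
Difference: |€2,132.71 − €982.60| = €1,150.11 (higher under Status A)

€1,150.11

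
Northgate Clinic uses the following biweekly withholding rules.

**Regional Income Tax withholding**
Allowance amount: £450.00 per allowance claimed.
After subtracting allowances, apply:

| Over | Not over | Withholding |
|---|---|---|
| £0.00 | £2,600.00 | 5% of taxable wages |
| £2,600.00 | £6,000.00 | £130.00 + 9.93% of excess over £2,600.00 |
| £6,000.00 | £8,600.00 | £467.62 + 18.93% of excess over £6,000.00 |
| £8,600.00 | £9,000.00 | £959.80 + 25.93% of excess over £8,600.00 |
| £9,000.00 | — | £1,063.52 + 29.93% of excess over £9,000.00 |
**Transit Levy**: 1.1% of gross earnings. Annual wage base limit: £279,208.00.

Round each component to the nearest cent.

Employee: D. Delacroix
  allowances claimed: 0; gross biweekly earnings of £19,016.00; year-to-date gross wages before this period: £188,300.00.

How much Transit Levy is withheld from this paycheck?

£209.18

Transit Levy: 1.1% × £19,016.00 = £209.18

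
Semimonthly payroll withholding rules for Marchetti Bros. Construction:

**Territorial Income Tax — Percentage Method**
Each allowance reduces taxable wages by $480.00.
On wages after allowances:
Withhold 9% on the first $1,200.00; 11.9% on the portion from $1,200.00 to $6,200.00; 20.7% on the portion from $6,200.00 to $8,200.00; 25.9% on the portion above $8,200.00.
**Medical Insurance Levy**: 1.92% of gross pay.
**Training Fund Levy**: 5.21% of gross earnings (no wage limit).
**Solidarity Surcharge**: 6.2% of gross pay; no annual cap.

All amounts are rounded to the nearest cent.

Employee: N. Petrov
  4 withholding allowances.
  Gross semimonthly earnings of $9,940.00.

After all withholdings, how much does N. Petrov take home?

Territorial Income Tax: taxable = $9,940.00 − 4×$480.00 = $8,020.00
  $703.00 + 20.7% × ($8,020.00 − $6,200.00) = $703.00 + 20.7% × $1,820.00 = $1,079.74
Medical Insurance Levy: 1.92% × $9,940.00 = $190.85
Training Fund Levy: 5.21% × $9,940.00 = $517.87
Solidarity Surcharge: 6.2% × $9,940.00 = $616.28
Total withheld: $1,079.74 + $190.85 + $517.87 + $616.28 = $2,404.74
Net pay: $9,940.00 − $2,404.74 = $7,535.26

$7,535.26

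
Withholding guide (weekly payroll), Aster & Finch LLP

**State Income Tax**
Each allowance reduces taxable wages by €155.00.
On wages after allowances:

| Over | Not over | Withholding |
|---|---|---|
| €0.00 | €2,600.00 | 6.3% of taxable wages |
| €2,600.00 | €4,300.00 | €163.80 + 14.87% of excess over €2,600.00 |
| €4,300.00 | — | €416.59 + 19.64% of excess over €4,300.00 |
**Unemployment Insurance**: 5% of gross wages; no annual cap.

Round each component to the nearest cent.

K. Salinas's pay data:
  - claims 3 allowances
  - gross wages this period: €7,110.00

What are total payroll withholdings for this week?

State Income Tax: taxable = €7,110.00 − 3×€155.00 = €6,645.00
  €416.59 + 19.64% × (€6,645.00 − €4,300.00) = €416.59 + 19.64% × €2,345.00 = €877.15
Unemployment Insurance: 5% × €7,110.00 = €355.50
Total: €877.15 + €355.50 = €1,232.65

€1,232.65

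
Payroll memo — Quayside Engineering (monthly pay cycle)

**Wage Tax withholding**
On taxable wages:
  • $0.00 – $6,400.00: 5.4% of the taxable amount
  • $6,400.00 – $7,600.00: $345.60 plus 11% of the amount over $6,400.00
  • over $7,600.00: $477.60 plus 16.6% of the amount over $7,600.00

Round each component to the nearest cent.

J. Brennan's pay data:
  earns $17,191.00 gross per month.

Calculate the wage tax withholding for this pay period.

$2,069.71

Wage Tax: taxable = $17,191.00
  $477.60 + 16.6% × ($17,191.00 − $7,600.00) = $477.60 + 16.6% × $9,591.00 = $2,069.71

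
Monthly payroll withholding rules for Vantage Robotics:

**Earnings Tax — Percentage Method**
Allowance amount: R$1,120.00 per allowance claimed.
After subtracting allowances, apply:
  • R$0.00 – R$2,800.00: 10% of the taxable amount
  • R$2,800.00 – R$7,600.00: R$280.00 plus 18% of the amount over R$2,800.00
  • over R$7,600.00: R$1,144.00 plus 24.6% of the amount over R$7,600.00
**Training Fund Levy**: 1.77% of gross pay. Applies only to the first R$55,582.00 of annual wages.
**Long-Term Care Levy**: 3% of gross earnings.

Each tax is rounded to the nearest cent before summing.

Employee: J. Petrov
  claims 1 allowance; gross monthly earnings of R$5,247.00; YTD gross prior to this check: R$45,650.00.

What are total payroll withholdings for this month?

R$769.14

Earnings Tax: taxable = R$5,247.00 − 1×R$1,120.00 = R$4,127.00
  R$280.00 + 18% × (R$4,127.00 − R$2,800.00) = R$280.00 + 18% × R$1,327.00 = R$518.86
Training Fund Levy: 1.77% × R$5,247.00 = R$92.87
Long-Term Care Levy: 3% × R$5,247.00 = R$157.41
Total: R$518.86 + R$92.87 + R$157.41 = R$769.14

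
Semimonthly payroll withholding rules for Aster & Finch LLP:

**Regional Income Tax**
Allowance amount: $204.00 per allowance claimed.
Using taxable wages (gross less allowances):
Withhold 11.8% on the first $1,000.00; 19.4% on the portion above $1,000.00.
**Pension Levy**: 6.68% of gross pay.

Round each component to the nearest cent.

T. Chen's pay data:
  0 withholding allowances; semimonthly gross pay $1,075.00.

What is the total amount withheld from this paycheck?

Regional Income Tax: taxable = $1,075.00
  $118.00 + 19.4% × ($1,075.00 − $1,000.00) = $118.00 + 19.4% × $75.00 = $132.55
Pension Levy: 6.68% × $1,075.00 = $71.81
Total: $132.55 + $71.81 = $204.36

$204.36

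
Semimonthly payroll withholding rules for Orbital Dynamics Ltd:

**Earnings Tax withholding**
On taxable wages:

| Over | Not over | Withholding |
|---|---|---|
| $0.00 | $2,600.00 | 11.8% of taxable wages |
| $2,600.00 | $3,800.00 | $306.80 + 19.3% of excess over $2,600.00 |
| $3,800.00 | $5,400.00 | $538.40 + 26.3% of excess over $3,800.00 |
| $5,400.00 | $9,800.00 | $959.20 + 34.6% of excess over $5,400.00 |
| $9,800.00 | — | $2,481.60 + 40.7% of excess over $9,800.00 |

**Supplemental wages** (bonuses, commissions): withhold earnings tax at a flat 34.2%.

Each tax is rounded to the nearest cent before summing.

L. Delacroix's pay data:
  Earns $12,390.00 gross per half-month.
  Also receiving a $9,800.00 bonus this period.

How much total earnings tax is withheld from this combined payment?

Earnings Tax: taxable = $12,390.00
  $2,481.60 + 40.7% × ($12,390.00 − $9,800.00) = $2,481.60 + 40.7% × $2,590.00 = $3,535.73
Supplemental (34.2% flat on bonus): 34.2% × $9,800.00 = $3,351.60
Total earnings tax: $3,535.73 + $3,351.60 = $6,887.33

$6,887.33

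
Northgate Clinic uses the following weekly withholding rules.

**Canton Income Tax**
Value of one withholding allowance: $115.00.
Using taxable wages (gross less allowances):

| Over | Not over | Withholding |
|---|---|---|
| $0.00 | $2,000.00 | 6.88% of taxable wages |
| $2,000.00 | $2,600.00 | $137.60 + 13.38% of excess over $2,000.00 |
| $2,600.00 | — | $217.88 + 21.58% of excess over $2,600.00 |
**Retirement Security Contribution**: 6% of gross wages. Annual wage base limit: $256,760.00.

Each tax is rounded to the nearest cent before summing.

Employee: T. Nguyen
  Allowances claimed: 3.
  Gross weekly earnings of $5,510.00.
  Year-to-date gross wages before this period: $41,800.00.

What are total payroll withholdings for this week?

Canton Income Tax: taxable = $5,510.00 − 3×$115.00 = $5,165.00
  $217.88 + 21.58% × ($5,165.00 − $2,600.00) = $217.88 + 21.58% × $2,565.00 = $771.41
Retirement Security Contribution: 6% × $5,510.00 = $330.60
Total: $771.41 + $330.60 = $1,102.01

$1,102.01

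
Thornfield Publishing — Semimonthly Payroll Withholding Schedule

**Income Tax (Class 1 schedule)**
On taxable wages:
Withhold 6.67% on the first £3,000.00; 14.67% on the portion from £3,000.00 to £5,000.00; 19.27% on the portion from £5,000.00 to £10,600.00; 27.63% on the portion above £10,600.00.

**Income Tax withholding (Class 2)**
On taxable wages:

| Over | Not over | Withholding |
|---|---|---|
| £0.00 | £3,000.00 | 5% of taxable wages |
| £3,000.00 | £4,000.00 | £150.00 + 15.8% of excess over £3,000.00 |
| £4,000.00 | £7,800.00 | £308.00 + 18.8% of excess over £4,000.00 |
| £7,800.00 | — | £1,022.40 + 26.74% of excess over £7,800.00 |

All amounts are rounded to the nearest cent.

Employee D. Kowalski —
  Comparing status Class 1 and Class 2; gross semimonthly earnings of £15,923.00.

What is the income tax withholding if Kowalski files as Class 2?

£3,194.49

Income Tax (Class 2): taxable = £15,923.00
  £1,022.40 + 26.74% × (£15,923.00 − £7,800.00) = £1,022.40 + 26.74% × £8,123.00 = £3,194.49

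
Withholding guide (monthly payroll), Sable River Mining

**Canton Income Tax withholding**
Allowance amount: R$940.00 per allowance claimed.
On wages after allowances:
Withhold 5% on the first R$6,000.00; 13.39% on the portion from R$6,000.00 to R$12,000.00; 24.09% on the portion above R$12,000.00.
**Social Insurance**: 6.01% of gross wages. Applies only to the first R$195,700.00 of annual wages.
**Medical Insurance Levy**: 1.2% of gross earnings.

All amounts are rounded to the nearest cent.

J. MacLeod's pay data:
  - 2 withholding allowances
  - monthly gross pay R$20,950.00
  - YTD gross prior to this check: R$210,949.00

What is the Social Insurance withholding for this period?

Social Insurance: YTD R$210,949.00 ≥ cap R$195,700.00 → R$0.00

R$0.00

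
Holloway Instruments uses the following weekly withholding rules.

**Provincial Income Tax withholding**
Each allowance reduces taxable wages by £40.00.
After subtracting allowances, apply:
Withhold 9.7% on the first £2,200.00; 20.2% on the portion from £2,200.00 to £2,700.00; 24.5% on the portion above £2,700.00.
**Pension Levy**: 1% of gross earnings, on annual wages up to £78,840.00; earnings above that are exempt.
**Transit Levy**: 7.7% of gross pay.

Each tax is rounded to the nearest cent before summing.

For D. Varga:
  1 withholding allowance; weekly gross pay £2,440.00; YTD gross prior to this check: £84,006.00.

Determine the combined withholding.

£441.68

Provincial Income Tax: taxable = £2,440.00 − 1×£40.00 = £2,400.00
  £213.40 + 20.2% × (£2,400.00 − £2,200.00) = £213.40 + 20.2% × £200.00 = £253.80
Pension Levy: YTD £84,006.00 ≥ cap £78,840.00 → £0.00
Transit Levy: 7.7% × £2,440.00 = £187.88
Total: £253.80 + £0.00 + £187.88 = £441.68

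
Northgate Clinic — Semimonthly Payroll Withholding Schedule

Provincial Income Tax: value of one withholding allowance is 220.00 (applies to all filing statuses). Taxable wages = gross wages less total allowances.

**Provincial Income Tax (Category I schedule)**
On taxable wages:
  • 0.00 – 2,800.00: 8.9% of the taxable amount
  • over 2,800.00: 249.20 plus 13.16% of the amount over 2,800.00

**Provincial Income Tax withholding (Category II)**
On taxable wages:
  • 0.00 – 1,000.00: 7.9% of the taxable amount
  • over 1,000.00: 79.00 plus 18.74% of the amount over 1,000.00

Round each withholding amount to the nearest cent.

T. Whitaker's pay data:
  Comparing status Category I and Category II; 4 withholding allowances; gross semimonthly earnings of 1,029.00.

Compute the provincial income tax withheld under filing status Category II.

Provincial Income Tax (Category II): taxable = 1,029.00 − 4×220.00 = 149.00
  7.9% × 149.00 = 11.77

11.77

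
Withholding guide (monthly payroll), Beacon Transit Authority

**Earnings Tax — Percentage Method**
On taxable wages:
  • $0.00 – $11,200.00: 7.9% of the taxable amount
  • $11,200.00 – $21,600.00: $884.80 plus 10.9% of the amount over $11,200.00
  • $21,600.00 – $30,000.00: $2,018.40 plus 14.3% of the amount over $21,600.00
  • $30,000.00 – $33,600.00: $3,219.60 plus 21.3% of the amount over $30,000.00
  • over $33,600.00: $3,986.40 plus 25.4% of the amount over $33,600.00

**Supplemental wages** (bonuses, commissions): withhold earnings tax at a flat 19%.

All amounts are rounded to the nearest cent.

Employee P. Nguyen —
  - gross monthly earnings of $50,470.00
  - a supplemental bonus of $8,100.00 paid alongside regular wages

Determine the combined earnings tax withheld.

Earnings Tax: taxable = $50,470.00
  $3,986.40 + 25.4% × ($50,470.00 − $33,600.00) = $3,986.40 + 25.4% × $16,870.00 = $8,271.38
Supplemental (19% flat on bonus): 19% × $8,100.00 = $1,539.00
Total earnings tax: $8,271.38 + $1,539.00 = $9,810.38

$9,810.38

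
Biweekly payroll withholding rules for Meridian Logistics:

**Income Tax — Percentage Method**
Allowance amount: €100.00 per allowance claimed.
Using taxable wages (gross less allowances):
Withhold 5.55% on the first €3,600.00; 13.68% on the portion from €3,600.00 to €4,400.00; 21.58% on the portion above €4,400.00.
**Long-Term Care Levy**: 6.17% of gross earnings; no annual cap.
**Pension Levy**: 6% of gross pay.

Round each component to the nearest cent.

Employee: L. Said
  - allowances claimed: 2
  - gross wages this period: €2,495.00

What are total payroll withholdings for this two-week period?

Income Tax: taxable = €2,495.00 − 2×€100.00 = €2,295.00
  5.55% × €2,295.00 = €127.37
Long-Term Care Levy: 6.17% × €2,495.00 = €153.94
Pension Levy: 6% × €2,495.00 = €149.70
Total: €127.37 + €153.94 + €149.70 = €431.01

€431.01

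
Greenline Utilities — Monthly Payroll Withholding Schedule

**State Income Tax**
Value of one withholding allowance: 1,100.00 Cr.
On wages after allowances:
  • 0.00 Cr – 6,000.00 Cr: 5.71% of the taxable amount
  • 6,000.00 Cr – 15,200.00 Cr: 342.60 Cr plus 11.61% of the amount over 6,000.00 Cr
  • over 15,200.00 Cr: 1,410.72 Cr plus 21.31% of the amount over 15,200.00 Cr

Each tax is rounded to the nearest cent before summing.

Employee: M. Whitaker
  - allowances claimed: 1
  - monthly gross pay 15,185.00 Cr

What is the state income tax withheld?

1,281.27 Cr

State Income Tax: taxable = 15,185.00 Cr − 1×1,100.00 Cr = 14,085.00 Cr
  342.60 Cr + 11.61% × (14,085.00 Cr − 6,000.00 Cr) = 342.60 Cr + 11.61% × 8,085.00 Cr = 1,281.27 Cr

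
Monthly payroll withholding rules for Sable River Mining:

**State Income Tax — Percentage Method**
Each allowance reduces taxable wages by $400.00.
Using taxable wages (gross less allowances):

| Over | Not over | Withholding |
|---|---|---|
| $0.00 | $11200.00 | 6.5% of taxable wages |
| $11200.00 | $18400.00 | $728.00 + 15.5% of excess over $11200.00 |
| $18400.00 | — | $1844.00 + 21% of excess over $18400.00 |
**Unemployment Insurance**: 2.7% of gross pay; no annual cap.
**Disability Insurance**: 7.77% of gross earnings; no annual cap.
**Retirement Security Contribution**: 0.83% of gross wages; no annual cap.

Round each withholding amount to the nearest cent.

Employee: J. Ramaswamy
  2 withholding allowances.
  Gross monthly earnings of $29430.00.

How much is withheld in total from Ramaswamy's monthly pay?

$7317.89

State Income Tax: taxable = $29430.00 − 2×$400.00 = $28630.00
  $1844.00 + 21% × ($28630.00 − $18400.00) = $1844.00 + 21% × $10230.00 = $3992.30
Unemployment Insurance: 2.7% × $29430.00 = $794.61
Disability Insurance: 7.77% × $29430.00 = $2286.71
Retirement Security Contribution: 0.83% × $29430.00 = $244.27
Total: $3992.30 + $794.61 + $2286.71 + $244.27 = $7317.89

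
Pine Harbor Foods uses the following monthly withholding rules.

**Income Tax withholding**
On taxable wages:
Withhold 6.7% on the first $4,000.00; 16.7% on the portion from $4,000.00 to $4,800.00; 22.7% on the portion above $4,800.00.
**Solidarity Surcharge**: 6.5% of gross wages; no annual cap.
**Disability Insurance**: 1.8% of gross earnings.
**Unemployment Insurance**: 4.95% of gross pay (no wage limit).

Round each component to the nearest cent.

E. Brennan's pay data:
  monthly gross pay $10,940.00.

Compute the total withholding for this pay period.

Income Tax: taxable = $10,940.00
  $401.60 + 22.7% × ($10,940.00 − $4,800.00) = $401.60 + 22.7% × $6,140.00 = $1,795.38
Solidarity Surcharge: 6.5% × $10,940.00 = $711.10
Disability Insurance: 1.8% × $10,940.00 = $196.92
Unemployment Insurance: 4.95% × $10,940.00 = $541.53
Total: $1,795.38 + $711.10 + $196.92 + $541.53 = $3,244.93

$3,244.93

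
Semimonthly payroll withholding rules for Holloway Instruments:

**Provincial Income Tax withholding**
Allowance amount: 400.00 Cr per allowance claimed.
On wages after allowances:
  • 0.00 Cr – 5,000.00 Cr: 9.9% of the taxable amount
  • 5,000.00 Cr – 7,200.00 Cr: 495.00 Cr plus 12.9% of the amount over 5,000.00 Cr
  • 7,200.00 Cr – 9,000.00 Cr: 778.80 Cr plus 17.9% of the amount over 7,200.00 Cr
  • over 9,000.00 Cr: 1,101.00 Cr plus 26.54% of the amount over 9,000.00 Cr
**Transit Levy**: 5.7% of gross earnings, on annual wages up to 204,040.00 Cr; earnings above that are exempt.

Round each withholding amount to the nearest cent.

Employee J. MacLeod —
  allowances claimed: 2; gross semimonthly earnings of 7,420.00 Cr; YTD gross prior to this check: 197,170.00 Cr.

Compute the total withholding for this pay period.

1,095.57 Cr

Provincial Income Tax: taxable = 7,420.00 Cr − 2×400.00 Cr = 6,620.00 Cr
  495.00 Cr + 12.9% × (6,620.00 Cr − 5,000.00 Cr) = 495.00 Cr + 12.9% × 1,620.00 Cr = 703.98 Cr
Transit Levy: cap 204,040.00 Cr − YTD 197,170.00 Cr = 6,870.00 Cr subject; 5.7% × 6,870.00 Cr = 391.59 Cr
Total: 703.98 Cr + 391.59 Cr = 1,095.57 Cr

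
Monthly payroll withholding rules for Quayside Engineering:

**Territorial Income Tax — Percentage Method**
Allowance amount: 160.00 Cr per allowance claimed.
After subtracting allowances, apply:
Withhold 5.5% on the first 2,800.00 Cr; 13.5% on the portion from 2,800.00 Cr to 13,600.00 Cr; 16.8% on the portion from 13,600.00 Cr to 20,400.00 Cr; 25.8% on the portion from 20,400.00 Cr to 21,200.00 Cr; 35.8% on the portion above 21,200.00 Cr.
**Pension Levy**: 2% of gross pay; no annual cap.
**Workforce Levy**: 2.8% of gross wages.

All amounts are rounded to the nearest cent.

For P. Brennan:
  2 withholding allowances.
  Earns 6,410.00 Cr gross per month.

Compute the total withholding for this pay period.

Territorial Income Tax: taxable = 6,410.00 Cr − 2×160.00 Cr = 6,090.00 Cr
  154.00 Cr + 13.5% × (6,090.00 Cr − 2,800.00 Cr) = 154.00 Cr + 13.5% × 3,290.00 Cr = 598.15 Cr
Pension Levy: 2% × 6,410.00 Cr = 128.20 Cr
Workforce Levy: 2.8% × 6,410.00 Cr = 179.48 Cr
Total: 598.15 Cr + 128.20 Cr + 179.48 Cr = 905.83 Cr

905.83 Cr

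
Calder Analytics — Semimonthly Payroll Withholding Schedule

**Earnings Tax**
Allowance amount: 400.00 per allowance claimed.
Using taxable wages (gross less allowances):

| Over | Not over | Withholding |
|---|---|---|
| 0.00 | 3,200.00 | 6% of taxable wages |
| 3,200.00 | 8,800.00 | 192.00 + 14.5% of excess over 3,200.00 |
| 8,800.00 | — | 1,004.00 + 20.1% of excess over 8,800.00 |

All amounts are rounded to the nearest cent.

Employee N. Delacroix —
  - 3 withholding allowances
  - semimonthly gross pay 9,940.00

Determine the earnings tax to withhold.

995.30

Earnings Tax: taxable = 9,940.00 − 3×400.00 = 8,740.00
  192.00 + 14.5% × (8,740.00 − 3,200.00) = 192.00 + 14.5% × 5,540.00 = 995.30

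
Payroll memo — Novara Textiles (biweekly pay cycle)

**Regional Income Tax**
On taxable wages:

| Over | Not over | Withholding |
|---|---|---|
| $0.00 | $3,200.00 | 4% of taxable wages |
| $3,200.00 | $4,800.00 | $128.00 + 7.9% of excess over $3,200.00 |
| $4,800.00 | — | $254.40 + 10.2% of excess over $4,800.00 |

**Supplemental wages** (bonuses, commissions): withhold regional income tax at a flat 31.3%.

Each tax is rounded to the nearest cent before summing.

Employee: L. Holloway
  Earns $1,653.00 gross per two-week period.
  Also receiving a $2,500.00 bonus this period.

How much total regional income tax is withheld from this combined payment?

Regional Income Tax: taxable = $1,653.00
  4% × $1,653.00 = $66.12
Supplemental (31.3% flat on bonus): 31.3% × $2,500.00 = $782.50
Total regional income tax: $66.12 + $782.50 = $848.62

$848.62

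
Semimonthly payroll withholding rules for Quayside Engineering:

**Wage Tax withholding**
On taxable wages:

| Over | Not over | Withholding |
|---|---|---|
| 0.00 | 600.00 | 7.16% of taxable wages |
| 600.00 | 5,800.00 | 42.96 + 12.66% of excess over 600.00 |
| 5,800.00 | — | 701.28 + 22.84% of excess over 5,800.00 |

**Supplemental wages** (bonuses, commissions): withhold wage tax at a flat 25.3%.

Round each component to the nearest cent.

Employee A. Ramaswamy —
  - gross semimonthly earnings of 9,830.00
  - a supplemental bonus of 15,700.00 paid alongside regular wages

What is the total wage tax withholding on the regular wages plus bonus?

Wage Tax: taxable = 9,830.00
  701.28 + 22.84% × (9,830.00 − 5,800.00) = 701.28 + 22.84% × 4,030.00 = 1,621.73
Supplemental (25.3% flat on bonus): 25.3% × 15,700.00 = 3,972.10
Total wage tax: 1,621.73 + 3,972.10 = 5,593.83

5,593.83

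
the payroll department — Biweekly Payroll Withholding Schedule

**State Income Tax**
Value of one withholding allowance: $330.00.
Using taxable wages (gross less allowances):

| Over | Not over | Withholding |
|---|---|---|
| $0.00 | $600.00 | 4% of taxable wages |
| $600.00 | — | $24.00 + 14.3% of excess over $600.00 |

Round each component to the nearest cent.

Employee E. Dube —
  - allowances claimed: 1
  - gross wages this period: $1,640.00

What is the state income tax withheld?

State Income Tax: taxable = $1,640.00 − 1×$330.00 = $1,310.00
  $24.00 + 14.3% × ($1,310.00 − $600.00) = $24.00 + 14.3% × $710.00 = $125.53

$125.53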